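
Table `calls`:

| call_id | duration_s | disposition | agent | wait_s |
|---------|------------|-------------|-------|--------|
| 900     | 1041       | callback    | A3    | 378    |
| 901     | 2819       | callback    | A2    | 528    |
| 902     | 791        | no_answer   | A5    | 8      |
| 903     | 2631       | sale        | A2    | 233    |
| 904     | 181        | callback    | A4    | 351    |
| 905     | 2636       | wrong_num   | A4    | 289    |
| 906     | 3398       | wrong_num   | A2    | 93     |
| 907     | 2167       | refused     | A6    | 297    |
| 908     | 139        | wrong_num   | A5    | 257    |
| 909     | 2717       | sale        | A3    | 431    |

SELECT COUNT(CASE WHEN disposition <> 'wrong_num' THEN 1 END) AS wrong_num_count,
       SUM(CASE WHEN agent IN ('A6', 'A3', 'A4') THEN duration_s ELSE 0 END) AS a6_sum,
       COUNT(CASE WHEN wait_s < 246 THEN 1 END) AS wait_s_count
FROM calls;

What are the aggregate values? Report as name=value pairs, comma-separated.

wrong_num_count=7, a6_sum=8742, wait_s_count=3

[wrong_num_count: disposition <> 'wrong_num']
call_id=900: ✓ → 1
call_id=901: ✓ → 1
call_id=902: ✓ → 1
call_id=903: ✓ → 1
call_id=904: ✓ → 1
call_id=905: ✗
call_id=906: ✗
call_id=907: ✓ → 1
call_id=908: ✗
call_id=909: ✓ → 1
wrong_num_count = COUNT(1, 1, 1, 1, 1, 1, 1) = 7
—
[a6_sum: agent IN ('A6', 'A3', 'A4')]
call_id=900: ✓ → 1041
call_id=901: ✗
call_id=902: ✗
call_id=903: ✗
call_id=904: ✓ → 181
call_id=905: ✓ → 2636
call_id=906: ✗
call_id=907: ✓ → 2167
call_id=908: ✗
call_id=909: ✓ → 2717
a6_sum = 1041 + 181 + 2636 + 2167 + 2717 = 8742
—
[wait_s_count: wait_s < 246]
call_id=900: ✗
call_id=901: ✗
call_id=902: ✓ → 1
call_id=903: ✓ → 1
call_id=904: ✗
call_id=905: ✗
call_id=906: ✓ → 1
call_id=907: ✗
call_id=908: ✗
call_id=909: ✗
wait_s_count = COUNT(1, 1, 1) = 3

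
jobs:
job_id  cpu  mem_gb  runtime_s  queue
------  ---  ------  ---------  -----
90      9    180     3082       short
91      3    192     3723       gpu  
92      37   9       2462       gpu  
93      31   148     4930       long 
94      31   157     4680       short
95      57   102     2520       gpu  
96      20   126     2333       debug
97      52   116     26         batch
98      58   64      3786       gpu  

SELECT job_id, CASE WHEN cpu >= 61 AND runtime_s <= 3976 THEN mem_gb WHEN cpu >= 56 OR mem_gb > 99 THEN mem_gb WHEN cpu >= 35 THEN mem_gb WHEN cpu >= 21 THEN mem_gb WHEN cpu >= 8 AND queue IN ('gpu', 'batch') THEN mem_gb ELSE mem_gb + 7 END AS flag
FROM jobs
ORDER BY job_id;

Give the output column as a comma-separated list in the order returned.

job_id=90: cpu >= 56 OR mem_gb > 99 → 180
job_id=91: cpu >= 56 OR mem_gb > 99 → 192
job_id=92: cpu >= 35 → 9
job_id=93: cpu >= 56 OR mem_gb > 99 → 148
job_id=94: cpu >= 56 OR mem_gb > 99 → 157
job_id=95: cpu >= 56 OR mem_gb > 99 → 102
job_id=96: cpu >= 56 OR mem_gb > 99 → 126
job_id=97: cpu >= 56 OR mem_gb > 99 → 116
job_id=98: cpu >= 56 OR mem_gb > 99 → 64

180, 192, 9, 148, 157, 102, 126, 116, 64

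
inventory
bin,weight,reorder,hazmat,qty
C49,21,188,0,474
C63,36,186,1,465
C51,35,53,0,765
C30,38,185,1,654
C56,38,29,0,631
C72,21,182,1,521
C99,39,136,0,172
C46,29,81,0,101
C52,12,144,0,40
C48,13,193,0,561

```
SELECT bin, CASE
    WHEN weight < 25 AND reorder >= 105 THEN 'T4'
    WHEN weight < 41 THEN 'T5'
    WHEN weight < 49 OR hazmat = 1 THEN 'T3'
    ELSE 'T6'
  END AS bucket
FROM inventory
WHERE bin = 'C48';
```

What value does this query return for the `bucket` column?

T4

bin = C48: weight=13, reorder=193, hazmat=0, qty=561.
weight < 25 AND reorder >= 105 → true → T4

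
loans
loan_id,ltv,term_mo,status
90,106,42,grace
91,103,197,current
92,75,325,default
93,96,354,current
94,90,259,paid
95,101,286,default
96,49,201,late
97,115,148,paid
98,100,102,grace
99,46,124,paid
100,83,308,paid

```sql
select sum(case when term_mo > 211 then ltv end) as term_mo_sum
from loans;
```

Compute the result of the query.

445

loan_id=90: ✗
loan_id=91: ✗
loan_id=92: ✓ → 75
loan_id=93: ✓ → 96
loan_id=94: ✓ → 90
loan_id=95: ✓ → 101
loan_id=96: ✗
loan_id=97: ✗
loan_id=98: ✗
loan_id=99: ✗
loan_id=100: ✓ → 83
term_mo_sum = 75 + 96 + 90 + 101 + 83 = 445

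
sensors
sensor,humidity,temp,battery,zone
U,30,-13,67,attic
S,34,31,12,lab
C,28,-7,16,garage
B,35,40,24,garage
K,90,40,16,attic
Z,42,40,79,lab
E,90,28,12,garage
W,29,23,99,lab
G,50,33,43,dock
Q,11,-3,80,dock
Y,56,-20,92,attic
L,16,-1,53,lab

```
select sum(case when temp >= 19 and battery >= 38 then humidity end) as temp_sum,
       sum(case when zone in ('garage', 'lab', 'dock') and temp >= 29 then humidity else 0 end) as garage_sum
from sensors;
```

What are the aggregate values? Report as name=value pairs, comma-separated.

[temp_sum: temp >= 19 and battery >= 38]
sensor=U: ✗
sensor=S: ✗
sensor=C: ✗
sensor=B: ✗
sensor=K: ✗
sensor=Z: ✓ → 42
sensor=E: ✗
sensor=W: ✓ → 29
sensor=G: ✓ → 50
sensor=Q: ✗
sensor=Y: ✗
sensor=L: ✗
temp_sum = 42 + 29 + 50 = 121
—
[garage_sum: zone in ('garage', 'lab', 'dock') and temp >= 29]
sensor=U: ✗
sensor=S: ✓ → 34
sensor=C: ✗
sensor=B: ✓ → 35
sensor=K: ✗
sensor=Z: ✓ → 42
sensor=E: ✗
sensor=W: ✗
sensor=G: ✓ → 50
sensor=Q: ✗
sensor=Y: ✗
sensor=L: ✗
garage_sum = 34 + 35 + 42 + 50 = 161

temp_sum=121, garage_sum=161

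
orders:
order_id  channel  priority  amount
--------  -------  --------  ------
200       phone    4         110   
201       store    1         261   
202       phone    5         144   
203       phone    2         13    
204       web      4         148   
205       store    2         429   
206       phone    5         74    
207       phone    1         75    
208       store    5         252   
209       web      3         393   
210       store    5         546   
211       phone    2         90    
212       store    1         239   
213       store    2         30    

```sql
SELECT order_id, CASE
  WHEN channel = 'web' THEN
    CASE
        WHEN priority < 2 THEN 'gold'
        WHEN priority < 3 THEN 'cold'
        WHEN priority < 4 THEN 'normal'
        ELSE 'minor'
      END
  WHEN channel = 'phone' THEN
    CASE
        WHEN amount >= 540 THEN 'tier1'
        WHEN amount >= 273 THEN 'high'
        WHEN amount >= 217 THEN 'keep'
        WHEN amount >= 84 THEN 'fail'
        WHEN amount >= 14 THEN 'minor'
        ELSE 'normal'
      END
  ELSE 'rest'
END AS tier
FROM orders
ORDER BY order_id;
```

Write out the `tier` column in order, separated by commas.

fail, rest, fail, normal, minor, rest, minor, minor, rest, normal, rest, fail, rest, rest

order_id=200: channel='phone' → inner[amount >= 84] → fail
order_id=201: channel='store' → outer ELSE → rest
order_id=202: channel='phone' → inner[amount >= 84] → fail
order_id=203: channel='phone' → inner[ELSE] → normal
order_id=204: channel='web' → inner[ELSE] → minor
order_id=205: channel='store' → outer ELSE → rest
order_id=206: channel='phone' → inner[amount >= 14] → minor
order_id=207: channel='phone' → inner[amount >= 14] → minor
order_id=208: channel='store' → outer ELSE → rest
order_id=209: channel='web' → inner[priority < 4] → normal
order_id=210: channel='store' → outer ELSE → rest
order_id=211: channel='phone' → inner[amount >= 84] → fail
order_id=212: channel='store' → outer ELSE → rest
order_id=213: channel='store' → outer ELSE → rest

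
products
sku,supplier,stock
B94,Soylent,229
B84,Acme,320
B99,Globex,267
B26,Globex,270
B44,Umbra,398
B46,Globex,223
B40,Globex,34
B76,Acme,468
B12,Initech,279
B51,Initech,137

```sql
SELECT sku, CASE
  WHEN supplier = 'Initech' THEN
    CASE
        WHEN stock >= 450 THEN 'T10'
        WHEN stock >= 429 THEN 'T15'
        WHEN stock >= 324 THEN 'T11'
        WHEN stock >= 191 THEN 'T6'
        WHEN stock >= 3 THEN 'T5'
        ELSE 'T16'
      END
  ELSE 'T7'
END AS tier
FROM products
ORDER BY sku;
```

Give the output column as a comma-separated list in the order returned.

sku=B12: supplier='Initech' → inner[stock >= 191] → T6
sku=B26: supplier='Globex' → outer ELSE → T7
sku=B40: supplier='Globex' → outer ELSE → T7
sku=B44: supplier='Umbra' → outer ELSE → T7
sku=B46: supplier='Globex' → outer ELSE → T7
sku=B51: supplier='Initech' → inner[stock >= 3] → T5
sku=B76: supplier='Acme' → outer ELSE → T7
sku=B84: supplier='Acme' → outer ELSE → T7
sku=B94: supplier='Soylent' → outer ELSE → T7
sku=B99: supplier='Globex' → outer ELSE → T7

T6, T7, T7, T7, T7, T5, T7, T7, T7, T7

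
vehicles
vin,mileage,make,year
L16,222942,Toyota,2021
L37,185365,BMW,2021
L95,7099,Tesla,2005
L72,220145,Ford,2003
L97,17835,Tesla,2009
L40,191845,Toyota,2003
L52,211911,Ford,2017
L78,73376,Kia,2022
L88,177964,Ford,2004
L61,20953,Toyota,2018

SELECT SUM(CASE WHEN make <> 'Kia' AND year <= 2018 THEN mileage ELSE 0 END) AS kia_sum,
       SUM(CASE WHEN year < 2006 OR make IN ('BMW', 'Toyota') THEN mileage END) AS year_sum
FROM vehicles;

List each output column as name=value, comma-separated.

[kia_sum: make <> 'Kia' AND year <= 2018]
vin=L16: ✗
vin=L37: ✗
vin=L95: ✓ → 7099
vin=L72: ✓ → 220145
vin=L97: ✓ → 17835
vin=L40: ✓ → 191845
vin=L52: ✓ → 211911
vin=L78: ✗
vin=L88: ✓ → 177964
vin=L61: ✓ → 20953
kia_sum = 7099 + 220145 + 17835 + 191845 + 211911 + 177964 + 20953 = 847752
—
[year_sum: year < 2006 OR make IN ('BMW', 'Toyota')]
vin=L16: ✓ → 222942
vin=L37: ✓ → 185365
vin=L95: ✓ → 7099
vin=L72: ✓ → 220145
vin=L97: ✗
vin=L40: ✓ → 191845
vin=L52: ✗
vin=L78: ✗
vin=L88: ✓ → 177964
vin=L61: ✓ → 20953
year_sum = 222942 + 185365 + 7099 + 220145 + 191845 + 177964 + 20953 = 1026313

kia_sum=847752, year_sum=1026313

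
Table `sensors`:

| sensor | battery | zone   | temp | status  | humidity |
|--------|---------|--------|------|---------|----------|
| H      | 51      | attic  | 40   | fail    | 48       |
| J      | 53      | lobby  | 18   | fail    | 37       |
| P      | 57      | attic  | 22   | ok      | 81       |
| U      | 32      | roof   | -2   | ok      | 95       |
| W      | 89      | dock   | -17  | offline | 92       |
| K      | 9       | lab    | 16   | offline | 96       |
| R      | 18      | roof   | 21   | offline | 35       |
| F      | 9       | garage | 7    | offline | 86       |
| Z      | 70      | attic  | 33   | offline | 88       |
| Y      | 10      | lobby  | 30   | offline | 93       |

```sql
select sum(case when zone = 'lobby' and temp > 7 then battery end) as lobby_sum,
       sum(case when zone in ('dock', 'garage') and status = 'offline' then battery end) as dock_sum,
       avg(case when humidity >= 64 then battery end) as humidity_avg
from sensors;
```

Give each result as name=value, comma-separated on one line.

lobby_sum=63, dock_sum=98, humidity_avg=39.4285714286

[lobby_sum: zone = 'lobby' and temp > 7]
sensor=H: ✗
sensor=J: ✓ → 53
sensor=P: ✗
sensor=U: ✗
sensor=W: ✗
sensor=K: ✗
sensor=R: ✗
sensor=F: ✗
sensor=Z: ✗
sensor=Y: ✓ → 10
lobby_sum = 53 + 10 = 63
—
[dock_sum: zone in ('dock', 'garage') and status = 'offline']
sensor=H: ✗
sensor=J: ✗
sensor=P: ✗
sensor=U: ✗
sensor=W: ✓ → 89
sensor=K: ✗
sensor=R: ✗
sensor=F: ✓ → 9
sensor=Z: ✗
sensor=Y: ✗
dock_sum = 89 + 9 = 98
—
[humidity_avg: humidity >= 64]
sensor=H: ✗
sensor=J: ✗
sensor=P: ✓ → 57
sensor=U: ✓ → 32
sensor=W: ✓ → 89
sensor=K: ✓ → 9
sensor=R: ✗
sensor=F: ✓ → 9
sensor=Z: ✓ → 70
sensor=Y: ✓ → 10
humidity_avg = (57 + 32 + 89 + 9 + 9 + 70 + 10) / 7 = 39.4285714286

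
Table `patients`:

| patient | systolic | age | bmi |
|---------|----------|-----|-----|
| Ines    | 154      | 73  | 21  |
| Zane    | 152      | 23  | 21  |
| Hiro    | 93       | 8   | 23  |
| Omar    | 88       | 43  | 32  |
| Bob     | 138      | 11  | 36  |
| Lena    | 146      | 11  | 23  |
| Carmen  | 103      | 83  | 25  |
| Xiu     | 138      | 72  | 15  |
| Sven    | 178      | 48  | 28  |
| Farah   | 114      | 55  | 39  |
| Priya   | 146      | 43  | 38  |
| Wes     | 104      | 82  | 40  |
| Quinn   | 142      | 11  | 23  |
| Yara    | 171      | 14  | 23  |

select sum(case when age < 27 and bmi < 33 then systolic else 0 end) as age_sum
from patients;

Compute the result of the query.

704

patient=Ines: ✗
patient=Zane: ✓ → 152
patient=Hiro: ✓ → 93
patient=Omar: ✗
patient=Bob: ✗
patient=Lena: ✓ → 146
patient=Carmen: ✗
patient=Xiu: ✗
patient=Sven: ✗
patient=Farah: ✗
patient=Priya: ✗
patient=Wes: ✗
patient=Quinn: ✓ → 142
patient=Yara: ✓ → 171
age_sum = 152 + 93 + 146 + 142 + 171 = 704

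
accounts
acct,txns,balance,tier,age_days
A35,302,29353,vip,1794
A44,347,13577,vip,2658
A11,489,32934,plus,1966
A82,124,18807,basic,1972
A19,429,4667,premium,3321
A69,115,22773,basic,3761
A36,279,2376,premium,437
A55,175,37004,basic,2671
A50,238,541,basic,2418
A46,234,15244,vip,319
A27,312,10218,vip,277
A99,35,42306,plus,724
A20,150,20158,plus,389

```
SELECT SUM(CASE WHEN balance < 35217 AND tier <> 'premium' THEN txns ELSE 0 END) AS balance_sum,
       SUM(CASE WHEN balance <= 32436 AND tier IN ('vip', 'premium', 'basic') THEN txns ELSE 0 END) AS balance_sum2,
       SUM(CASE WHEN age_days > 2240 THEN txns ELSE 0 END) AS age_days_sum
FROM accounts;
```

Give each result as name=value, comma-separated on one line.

balance_sum=2311, balance_sum2=2380, age_days_sum=1304

[balance_sum: balance < 35217 AND tier <> 'premium']
acct=A35: ✓ → 302
acct=A44: ✓ → 347
acct=A11: ✓ → 489
acct=A82: ✓ → 124
acct=A19: ✗
acct=A69: ✓ → 115
acct=A36: ✗
acct=A55: ✗
acct=A50: ✓ → 238
acct=A46: ✓ → 234
acct=A27: ✓ → 312
acct=A99: ✗
acct=A20: ✓ → 150
balance_sum = 302 + 347 + 489 + 124 + 115 + 238 + 234 + 312 + 150 = 2311
—
[balance_sum2: balance <= 32436 AND tier IN ('vip', 'premium', 'basic')]
acct=A35: ✓ → 302
acct=A44: ✓ → 347
acct=A11: ✗
acct=A82: ✓ → 124
acct=A19: ✓ → 429
acct=A69: ✓ → 115
acct=A36: ✓ → 279
acct=A55: ✗
acct=A50: ✓ → 238
acct=A46: ✓ → 234
acct=A27: ✓ → 312
acct=A99: ✗
acct=A20: ✗
balance_sum2 = 302 + 347 + 124 + 429 + 115 + 279 + 238 + 234 + 312 = 2380
—
[age_days_sum: age_days > 2240]
acct=A35: ✗
acct=A44: ✓ → 347
acct=A11: ✗
acct=A82: ✗
acct=A19: ✓ → 429
acct=A69: ✓ → 115
acct=A36: ✗
acct=A55: ✓ → 175
acct=A50: ✓ → 238
acct=A46: ✗
acct=A27: ✗
acct=A99: ✗
acct=A20: ✗
age_days_sum = 347 + 429 + 115 + 175 + 238 = 1304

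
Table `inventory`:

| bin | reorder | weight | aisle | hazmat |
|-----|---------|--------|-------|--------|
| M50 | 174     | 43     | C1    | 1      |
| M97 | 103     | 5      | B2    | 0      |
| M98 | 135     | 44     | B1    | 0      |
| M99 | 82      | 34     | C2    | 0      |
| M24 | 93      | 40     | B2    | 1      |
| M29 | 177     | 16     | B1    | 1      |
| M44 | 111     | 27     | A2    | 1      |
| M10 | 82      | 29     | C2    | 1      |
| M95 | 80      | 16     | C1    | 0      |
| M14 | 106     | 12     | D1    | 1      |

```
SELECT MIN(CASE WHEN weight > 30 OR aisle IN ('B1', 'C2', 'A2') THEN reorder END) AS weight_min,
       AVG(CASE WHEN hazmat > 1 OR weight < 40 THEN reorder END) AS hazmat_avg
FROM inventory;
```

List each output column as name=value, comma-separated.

[weight_min: weight > 30 OR aisle IN ('B1', 'C2', 'A2')]
bin=M50: ✓ → 174
bin=M97: ✗
bin=M98: ✓ → 135
bin=M99: ✓ → 82
bin=M24: ✓ → 93
bin=M29: ✓ → 177
bin=M44: ✓ → 111
bin=M10: ✓ → 82
bin=M95: ✗
bin=M14: ✗
weight_min = MIN(174, 135, 82, 93, 177, 111, 82) = 82
—
[hazmat_avg: hazmat > 1 OR weight < 40]
bin=M50: ✗
bin=M97: ✓ → 103
bin=M98: ✗
bin=M99: ✓ → 82
bin=M24: ✗
bin=M29: ✓ → 177
bin=M44: ✓ → 111
bin=M10: ✓ → 82
bin=M95: ✓ → 80
bin=M14: ✓ → 106
hazmat_avg = (103 + 82 + 177 + 111 + 82 + 80 + 106) / 7 = 105.8571428571

weight_min=82, hazmat_avg=105.8571428571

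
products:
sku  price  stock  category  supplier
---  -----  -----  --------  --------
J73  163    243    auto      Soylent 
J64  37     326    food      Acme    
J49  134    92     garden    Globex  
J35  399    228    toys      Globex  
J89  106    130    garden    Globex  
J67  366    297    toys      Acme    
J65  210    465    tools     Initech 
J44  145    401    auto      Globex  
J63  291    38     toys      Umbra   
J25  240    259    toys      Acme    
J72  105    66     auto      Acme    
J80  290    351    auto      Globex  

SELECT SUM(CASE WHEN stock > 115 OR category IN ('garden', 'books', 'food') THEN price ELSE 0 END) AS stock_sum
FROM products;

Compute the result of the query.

sku=J73: ✓ → 163
sku=J64: ✓ → 37
sku=J49: ✓ → 134
sku=J35: ✓ → 399
sku=J89: ✓ → 106
sku=J67: ✓ → 366
sku=J65: ✓ → 210
sku=J44: ✓ → 145
sku=J63: ✗
sku=J25: ✓ → 240
sku=J72: ✗
sku=J80: ✓ → 290
stock_sum = 163 + 37 + 134 + 399 + 106 + 366 + 210 + 145 + 240 + 290 = 2090

2090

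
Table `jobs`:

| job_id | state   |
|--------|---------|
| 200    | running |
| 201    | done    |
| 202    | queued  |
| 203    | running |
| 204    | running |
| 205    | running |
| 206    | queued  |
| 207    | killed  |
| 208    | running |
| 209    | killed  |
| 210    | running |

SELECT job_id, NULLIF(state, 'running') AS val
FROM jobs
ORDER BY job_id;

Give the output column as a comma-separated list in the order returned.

NULL, done, queued, NULL, NULL, NULL, queued, killed, NULL, killed, NULL

job_id=200: state=running vs running: equal → NULL
job_id=201: state=done vs running: differ → done
job_id=202: state=queued vs running: differ → queued
job_id=203: state=running vs running: equal → NULL
job_id=204: state=running vs running: equal → NULL
job_id=205: state=running vs running: equal → NULL
job_id=206: state=queued vs running: differ → queued
job_id=207: state=killed vs running: differ → killed
job_id=208: state=running vs running: equal → NULL
job_id=209: state=killed vs running: differ → killed
job_id=210: state=running vs running: equal → NULL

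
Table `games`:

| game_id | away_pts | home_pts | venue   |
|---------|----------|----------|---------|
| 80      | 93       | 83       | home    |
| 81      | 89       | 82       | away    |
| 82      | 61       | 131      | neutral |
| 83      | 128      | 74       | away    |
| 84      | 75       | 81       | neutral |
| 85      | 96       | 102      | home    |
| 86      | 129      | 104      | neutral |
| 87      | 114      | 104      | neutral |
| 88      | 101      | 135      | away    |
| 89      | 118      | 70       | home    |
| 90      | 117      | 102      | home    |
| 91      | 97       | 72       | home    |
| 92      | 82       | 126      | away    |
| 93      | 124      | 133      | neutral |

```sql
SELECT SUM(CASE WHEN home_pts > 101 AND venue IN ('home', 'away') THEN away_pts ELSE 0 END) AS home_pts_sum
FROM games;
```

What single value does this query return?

game_id=80: ✗
game_id=81: ✗
game_id=82: ✗
game_id=83: ✗
game_id=84: ✗
game_id=85: ✓ → 96
game_id=86: ✗
game_id=87: ✗
game_id=88: ✓ → 101
game_id=89: ✗
game_id=90: ✓ → 117
game_id=91: ✗
game_id=92: ✓ → 82
game_id=93: ✗
home_pts_sum = 96 + 101 + 117 + 82 = 396

396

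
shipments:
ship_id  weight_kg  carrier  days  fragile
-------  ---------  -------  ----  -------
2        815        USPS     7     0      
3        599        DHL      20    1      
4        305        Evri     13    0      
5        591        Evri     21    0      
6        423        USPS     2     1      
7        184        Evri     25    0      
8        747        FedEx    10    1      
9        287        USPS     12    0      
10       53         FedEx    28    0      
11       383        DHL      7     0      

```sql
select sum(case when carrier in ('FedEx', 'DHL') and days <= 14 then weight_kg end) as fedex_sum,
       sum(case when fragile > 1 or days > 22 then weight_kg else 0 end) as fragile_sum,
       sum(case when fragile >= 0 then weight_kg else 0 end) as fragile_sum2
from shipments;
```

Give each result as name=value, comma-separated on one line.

fedex_sum=1130, fragile_sum=237, fragile_sum2=4387

[fedex_sum: carrier in ('FedEx', 'DHL') and days <= 14]
ship_id=2: ✗
ship_id=3: ✗
ship_id=4: ✗
ship_id=5: ✗
ship_id=6: ✗
ship_id=7: ✗
ship_id=8: ✓ → 747
ship_id=9: ✗
ship_id=10: ✗
ship_id=11: ✓ → 383
fedex_sum = 747 + 383 = 1130
—
[fragile_sum: fragile > 1 or days > 22]
ship_id=2: ✗
ship_id=3: ✗
ship_id=4: ✗
ship_id=5: ✗
ship_id=6: ✗
ship_id=7: ✓ → 184
ship_id=8: ✗
ship_id=9: ✗
ship_id=10: ✓ → 53
ship_id=11: ✗
fragile_sum = 184 + 53 = 237
—
[fragile_sum2: fragile >= 0]
ship_id=2: ✓ → 815
ship_id=3: ✓ → 599
ship_id=4: ✓ → 305
ship_id=5: ✓ → 591
ship_id=6: ✓ → 423
ship_id=7: ✓ → 184
ship_id=8: ✓ → 747
ship_id=9: ✓ → 287
ship_id=10: ✓ → 53
ship_id=11: ✓ → 383
fragile_sum2 = 815 + 599 + 305 + 591 + 423 + 184 + 747 + 287 + 53 + 383 = 4387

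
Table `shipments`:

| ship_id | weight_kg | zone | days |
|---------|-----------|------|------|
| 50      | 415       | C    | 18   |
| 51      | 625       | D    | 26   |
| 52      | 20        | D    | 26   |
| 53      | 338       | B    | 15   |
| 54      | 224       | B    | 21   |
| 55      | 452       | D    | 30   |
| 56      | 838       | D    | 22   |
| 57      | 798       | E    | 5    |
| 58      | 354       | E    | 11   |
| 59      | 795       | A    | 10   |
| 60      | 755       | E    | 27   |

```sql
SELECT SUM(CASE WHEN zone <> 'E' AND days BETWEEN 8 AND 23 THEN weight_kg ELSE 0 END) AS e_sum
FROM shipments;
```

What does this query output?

2610

ship_id=50: ✓ → 415
ship_id=51: ✗
ship_id=52: ✗
ship_id=53: ✓ → 338
ship_id=54: ✓ → 224
ship_id=55: ✗
ship_id=56: ✓ → 838
ship_id=57: ✗
ship_id=58: ✗
ship_id=59: ✓ → 795
ship_id=60: ✗
e_sum = 415 + 338 + 224 + 838 + 795 = 2610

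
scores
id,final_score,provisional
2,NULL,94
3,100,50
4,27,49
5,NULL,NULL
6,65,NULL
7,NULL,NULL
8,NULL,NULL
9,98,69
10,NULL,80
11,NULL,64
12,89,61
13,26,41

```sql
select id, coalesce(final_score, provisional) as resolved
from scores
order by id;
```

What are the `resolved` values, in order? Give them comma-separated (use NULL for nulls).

94, 100, 27, NULL, 65, NULL, NULL, 98, 80, 64, 89, 26

id=2: final_score=NULL, provisional=94 → 94
id=3: final_score=100 → 100
id=4: final_score=27 → 27
id=5: final_score=NULL, provisional=NULL (all NULL) → NULL
id=6: final_score=65 → 65
id=7: final_score=NULL, provisional=NULL (all NULL) → NULL
id=8: final_score=NULL, provisional=NULL (all NULL) → NULL
id=9: final_score=98 → 98
id=10: final_score=NULL, provisional=80 → 80
id=11: final_score=NULL, provisional=64 → 64
id=12: final_score=89 → 89
id=13: final_score=26 → 26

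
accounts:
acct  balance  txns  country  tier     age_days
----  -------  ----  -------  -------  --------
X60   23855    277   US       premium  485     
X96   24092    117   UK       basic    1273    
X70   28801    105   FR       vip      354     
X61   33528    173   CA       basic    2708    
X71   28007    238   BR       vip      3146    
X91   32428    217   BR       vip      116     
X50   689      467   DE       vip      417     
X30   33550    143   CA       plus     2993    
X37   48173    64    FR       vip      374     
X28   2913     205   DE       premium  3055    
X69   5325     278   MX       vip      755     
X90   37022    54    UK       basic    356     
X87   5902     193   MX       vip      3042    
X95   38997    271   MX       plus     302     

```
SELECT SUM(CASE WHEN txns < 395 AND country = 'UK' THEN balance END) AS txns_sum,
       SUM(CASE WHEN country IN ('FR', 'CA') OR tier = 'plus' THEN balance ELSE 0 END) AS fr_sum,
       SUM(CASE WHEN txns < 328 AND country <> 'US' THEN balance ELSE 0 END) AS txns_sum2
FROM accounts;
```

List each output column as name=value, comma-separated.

txns_sum=61114, fr_sum=183049, txns_sum2=318738

[txns_sum: txns < 395 AND country = 'UK']
acct=X60: ✗
acct=X96: ✓ → 24092
acct=X70: ✗
acct=X61: ✗
acct=X71: ✗
acct=X91: ✗
acct=X50: ✗
acct=X30: ✗
acct=X37: ✗
acct=X28: ✗
acct=X69: ✗
acct=X90: ✓ → 37022
acct=X87: ✗
acct=X95: ✗
txns_sum = 24092 + 37022 = 61114
—
[fr_sum: country IN ('FR', 'CA') OR tier = 'plus']
acct=X60: ✗
acct=X96: ✗
acct=X70: ✓ → 28801
acct=X61: ✓ → 33528
acct=X71: ✗
acct=X91: ✗
acct=X50: ✗
acct=X30: ✓ → 33550
acct=X37: ✓ → 48173
acct=X28: ✗
acct=X69: ✗
acct=X90: ✗
acct=X87: ✗
acct=X95: ✓ → 38997
fr_sum = 28801 + 33528 + 33550 + 48173 + 38997 = 183049
—
[txns_sum2: txns < 328 AND country <> 'US']
acct=X60: ✗
acct=X96: ✓ → 24092
acct=X70: ✓ → 28801
acct=X61: ✓ → 33528
acct=X71: ✓ → 28007
acct=X91: ✓ → 32428
acct=X50: ✗
acct=X30: ✓ → 33550
acct=X37: ✓ → 48173
acct=X28: ✓ → 2913
acct=X69: ✓ → 5325
acct=X90: ✓ → 37022
acct=X87: ✓ → 5902
acct=X95: ✓ → 38997
txns_sum2 = 24092 + 28801 + 33528 + 28007 + 32428 + 33550 + 48173 + 2913 + 5325 + 37022 + 5902 + 38997 = 318738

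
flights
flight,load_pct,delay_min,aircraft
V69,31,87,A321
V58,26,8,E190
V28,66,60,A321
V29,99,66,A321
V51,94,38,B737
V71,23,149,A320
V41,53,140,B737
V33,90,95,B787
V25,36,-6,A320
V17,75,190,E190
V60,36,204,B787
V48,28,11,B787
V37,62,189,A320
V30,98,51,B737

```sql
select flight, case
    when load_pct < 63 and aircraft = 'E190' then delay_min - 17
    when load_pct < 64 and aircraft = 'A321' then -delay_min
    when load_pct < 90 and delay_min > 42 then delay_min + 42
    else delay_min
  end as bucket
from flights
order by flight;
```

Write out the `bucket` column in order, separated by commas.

232, -6, 102, 66, 51, 95, 231, 182, 11, 38, -9, 246, -87, 191

flight=V17: load_pct < 90 and delay_min > 42 → 232
flight=V25: ELSE → -6
flight=V28: load_pct < 90 and delay_min > 42 → 102
flight=V29: ELSE → 66
flight=V30: ELSE → 51
flight=V33: ELSE → 95
flight=V37: load_pct < 90 and delay_min > 42 → 231
flight=V41: load_pct < 90 and delay_min > 42 → 182
flight=V48: ELSE → 11
flight=V51: ELSE → 38
flight=V58: load_pct < 63 and aircraft = 'E190' → -9
flight=V60: load_pct < 90 and delay_min > 42 → 246
flight=V69: load_pct < 64 and aircraft = 'A321' → -87
flight=V71: load_pct < 90 and delay_min > 42 → 191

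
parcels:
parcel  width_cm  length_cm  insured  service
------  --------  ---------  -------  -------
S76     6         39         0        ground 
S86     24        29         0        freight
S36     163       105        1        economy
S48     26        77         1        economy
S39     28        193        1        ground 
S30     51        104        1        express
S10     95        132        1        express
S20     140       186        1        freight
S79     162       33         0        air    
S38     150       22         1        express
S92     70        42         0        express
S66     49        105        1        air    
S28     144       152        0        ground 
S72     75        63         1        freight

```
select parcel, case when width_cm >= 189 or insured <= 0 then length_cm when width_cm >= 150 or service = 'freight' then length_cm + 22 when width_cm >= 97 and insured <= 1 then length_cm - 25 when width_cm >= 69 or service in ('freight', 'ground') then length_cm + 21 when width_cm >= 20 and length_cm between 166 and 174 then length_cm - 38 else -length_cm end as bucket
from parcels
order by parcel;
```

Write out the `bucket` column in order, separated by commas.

parcel=S10: width_cm >= 69 or service in ('freight', 'ground') → 153
parcel=S20: width_cm >= 150 or service = 'freight' → 208
parcel=S28: width_cm >= 189 or insured <= 0 → 152
parcel=S30: ELSE → -104
parcel=S36: width_cm >= 150 or service = 'freight' → 127
parcel=S38: width_cm >= 150 or service = 'freight' → 44
parcel=S39: width_cm >= 69 or service in ('freight', 'ground') → 214
parcel=S48: ELSE → -77
parcel=S66: ELSE → -105
parcel=S72: width_cm >= 150 or service = 'freight' → 85
parcel=S76: width_cm >= 189 or insured <= 0 → 39
parcel=S79: width_cm >= 189 or insured <= 0 → 33
parcel=S86: width_cm >= 189 or insured <= 0 → 29
parcel=S92: width_cm >= 189 or insured <= 0 → 42

153, 208, 152, -104, 127, 44, 214, -77, -105, 85, 39, 33, 29, 42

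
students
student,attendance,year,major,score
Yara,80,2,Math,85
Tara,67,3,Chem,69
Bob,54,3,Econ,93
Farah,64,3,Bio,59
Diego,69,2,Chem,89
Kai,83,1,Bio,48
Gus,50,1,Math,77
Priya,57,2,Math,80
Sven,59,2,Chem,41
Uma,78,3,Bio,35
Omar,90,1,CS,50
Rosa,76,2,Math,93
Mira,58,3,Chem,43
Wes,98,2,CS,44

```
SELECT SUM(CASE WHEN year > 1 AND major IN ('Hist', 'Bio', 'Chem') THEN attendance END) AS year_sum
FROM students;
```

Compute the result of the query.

395

student=Yara: ✗
student=Tara: ✓ → 67
student=Bob: ✗
student=Farah: ✓ → 64
student=Diego: ✓ → 69
student=Kai: ✗
student=Gus: ✗
student=Priya: ✗
student=Sven: ✓ → 59
student=Uma: ✓ → 78
student=Omar: ✗
student=Rosa: ✗
student=Mira: ✓ → 58
student=Wes: ✗
year_sum = 67 + 64 + 69 + 59 + 78 + 58 = 395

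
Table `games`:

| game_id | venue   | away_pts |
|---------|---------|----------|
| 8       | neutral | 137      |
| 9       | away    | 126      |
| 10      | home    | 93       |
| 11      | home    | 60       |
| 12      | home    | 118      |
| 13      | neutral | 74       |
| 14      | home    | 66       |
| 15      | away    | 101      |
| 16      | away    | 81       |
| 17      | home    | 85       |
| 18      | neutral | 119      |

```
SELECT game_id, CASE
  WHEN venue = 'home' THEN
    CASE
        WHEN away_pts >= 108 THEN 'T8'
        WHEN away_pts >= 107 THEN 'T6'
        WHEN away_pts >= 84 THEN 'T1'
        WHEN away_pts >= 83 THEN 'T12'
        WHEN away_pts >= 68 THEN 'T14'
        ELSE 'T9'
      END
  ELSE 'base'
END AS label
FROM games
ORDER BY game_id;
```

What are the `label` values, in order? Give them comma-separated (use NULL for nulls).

game_id=8: venue='neutral' → outer ELSE → base
game_id=9: venue='away' → outer ELSE → base
game_id=10: venue='home' → inner[away_pts >= 84] → T1
game_id=11: venue='home' → inner[ELSE] → T9
game_id=12: venue='home' → inner[away_pts >= 108] → T8
game_id=13: venue='neutral' → outer ELSE → base
game_id=14: venue='home' → inner[ELSE] → T9
game_id=15: venue='away' → outer ELSE → base
game_id=16: venue='away' → outer ELSE → base
game_id=17: venue='home' → inner[away_pts >= 84] → T1
game_id=18: venue='neutral' → outer ELSE → base

base, base, T1, T9, T8, base, T9, base, base, T1, base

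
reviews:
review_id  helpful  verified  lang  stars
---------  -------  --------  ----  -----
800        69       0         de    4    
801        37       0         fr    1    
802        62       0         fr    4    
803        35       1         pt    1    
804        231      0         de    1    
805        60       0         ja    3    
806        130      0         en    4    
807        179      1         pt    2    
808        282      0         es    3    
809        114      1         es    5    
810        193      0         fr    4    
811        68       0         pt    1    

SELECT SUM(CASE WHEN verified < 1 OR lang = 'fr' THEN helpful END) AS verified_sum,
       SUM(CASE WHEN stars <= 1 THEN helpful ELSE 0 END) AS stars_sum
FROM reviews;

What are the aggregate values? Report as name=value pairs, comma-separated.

verified_sum=1132, stars_sum=371

[verified_sum: verified < 1 OR lang = 'fr']
review_id=800: ✓ → 69
review_id=801: ✓ → 37
review_id=802: ✓ → 62
review_id=803: ✗
review_id=804: ✓ → 231
review_id=805: ✓ → 60
review_id=806: ✓ → 130
review_id=807: ✗
review_id=808: ✓ → 282
review_id=809: ✗
review_id=810: ✓ → 193
review_id=811: ✓ → 68
verified_sum = 69 + 37 + 62 + 231 + 60 + 130 + 282 + 193 + 68 = 1132
—
[stars_sum: stars <= 1]
review_id=800: ✗
review_id=801: ✓ → 37
review_id=802: ✗
review_id=803: ✓ → 35
review_id=804: ✓ → 231
review_id=805: ✗
review_id=806: ✗
review_id=807: ✗
review_id=808: ✗
review_id=809: ✗
review_id=810: ✗
review_id=811: ✓ → 68
stars_sum = 37 + 35 + 231 + 68 = 371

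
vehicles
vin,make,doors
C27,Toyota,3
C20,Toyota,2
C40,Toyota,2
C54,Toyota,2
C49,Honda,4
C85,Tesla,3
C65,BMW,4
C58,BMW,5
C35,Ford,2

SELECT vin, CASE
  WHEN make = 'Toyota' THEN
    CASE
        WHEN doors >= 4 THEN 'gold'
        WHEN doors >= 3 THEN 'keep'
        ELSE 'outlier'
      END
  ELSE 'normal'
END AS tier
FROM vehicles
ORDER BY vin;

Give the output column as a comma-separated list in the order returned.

vin=C20: make='Toyota' → inner[ELSE] → outlier
vin=C27: make='Toyota' → inner[doors >= 3] → keep
vin=C35: make='Ford' → outer ELSE → normal
vin=C40: make='Toyota' → inner[ELSE] → outlier
vin=C49: make='Honda' → outer ELSE → normal
vin=C54: make='Toyota' → inner[ELSE] → outlier
vin=C58: make='BMW' → outer ELSE → normal
vin=C65: make='BMW' → outer ELSE → normal
vin=C85: make='Tesla' → outer ELSE → normal

outlier, keep, normal, outlier, normal, outlier, normal, normal, normal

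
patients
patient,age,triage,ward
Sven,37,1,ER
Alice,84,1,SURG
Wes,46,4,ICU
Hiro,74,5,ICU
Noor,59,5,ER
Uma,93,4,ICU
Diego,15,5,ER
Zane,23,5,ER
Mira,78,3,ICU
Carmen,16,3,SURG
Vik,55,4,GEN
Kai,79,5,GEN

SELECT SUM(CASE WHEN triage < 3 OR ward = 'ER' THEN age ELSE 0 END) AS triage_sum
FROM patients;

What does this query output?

218

patient=Sven: ✓ → 37
patient=Alice: ✓ → 84
patient=Wes: ✗
patient=Hiro: ✗
patient=Noor: ✓ → 59
patient=Uma: ✗
patient=Diego: ✓ → 15
patient=Zane: ✓ → 23
patient=Mira: ✗
patient=Carmen: ✗
patient=Vik: ✗
patient=Kai: ✗
triage_sum = 37 + 84 + 59 + 15 + 23 = 218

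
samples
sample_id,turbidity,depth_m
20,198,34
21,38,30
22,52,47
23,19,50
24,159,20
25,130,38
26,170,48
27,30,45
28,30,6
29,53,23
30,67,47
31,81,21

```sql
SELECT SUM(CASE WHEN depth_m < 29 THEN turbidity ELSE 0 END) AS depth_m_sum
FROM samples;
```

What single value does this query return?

sample_id=20: ✗
sample_id=21: ✗
sample_id=22: ✗
sample_id=23: ✗
sample_id=24: ✓ → 159
sample_id=25: ✗
sample_id=26: ✗
sample_id=27: ✗
sample_id=28: ✓ → 30
sample_id=29: ✓ → 53
sample_id=30: ✗
sample_id=31: ✓ → 81
depth_m_sum = 159 + 30 + 53 + 81 = 323

323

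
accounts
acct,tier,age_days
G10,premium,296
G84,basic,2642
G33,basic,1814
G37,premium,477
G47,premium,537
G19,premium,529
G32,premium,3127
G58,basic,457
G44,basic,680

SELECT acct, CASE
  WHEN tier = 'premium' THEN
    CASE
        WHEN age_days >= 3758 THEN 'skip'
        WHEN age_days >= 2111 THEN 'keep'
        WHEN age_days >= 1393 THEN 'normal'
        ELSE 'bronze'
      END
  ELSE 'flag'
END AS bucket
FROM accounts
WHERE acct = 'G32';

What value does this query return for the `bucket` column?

acct = G32: tier=premium, age_days=3127.
tier='premium' → inner[age_days >= 2111] → keep

keep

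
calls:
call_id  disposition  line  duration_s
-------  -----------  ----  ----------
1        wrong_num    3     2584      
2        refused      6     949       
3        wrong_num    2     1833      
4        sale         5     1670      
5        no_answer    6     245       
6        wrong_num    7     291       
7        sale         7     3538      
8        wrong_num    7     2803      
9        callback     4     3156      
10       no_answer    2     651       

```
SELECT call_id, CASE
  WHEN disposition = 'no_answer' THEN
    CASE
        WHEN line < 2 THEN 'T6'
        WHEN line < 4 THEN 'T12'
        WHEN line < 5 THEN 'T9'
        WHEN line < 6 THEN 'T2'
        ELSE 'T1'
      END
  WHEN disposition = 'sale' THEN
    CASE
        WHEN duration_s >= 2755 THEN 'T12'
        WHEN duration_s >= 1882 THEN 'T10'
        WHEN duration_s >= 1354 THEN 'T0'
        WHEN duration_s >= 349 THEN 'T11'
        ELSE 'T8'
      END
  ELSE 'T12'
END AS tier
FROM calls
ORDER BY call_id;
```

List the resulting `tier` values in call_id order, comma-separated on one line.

T12, T12, T12, T0, T1, T12, T12, T12, T12, T12

call_id=1: disposition='wrong_num' → outer ELSE → T12
call_id=2: disposition='refused' → outer ELSE → T12
call_id=3: disposition='wrong_num' → outer ELSE → T12
call_id=4: disposition='sale' → inner[duration_s >= 1354] → T0
call_id=5: disposition='no_answer' → inner[ELSE] → T1
call_id=6: disposition='wrong_num' → outer ELSE → T12
call_id=7: disposition='sale' → inner[duration_s >= 2755] → T12
call_id=8: disposition='wrong_num' → outer ELSE → T12
call_id=9: disposition='callback' → outer ELSE → T12
call_id=10: disposition='no_answer' → inner[line < 4] → T12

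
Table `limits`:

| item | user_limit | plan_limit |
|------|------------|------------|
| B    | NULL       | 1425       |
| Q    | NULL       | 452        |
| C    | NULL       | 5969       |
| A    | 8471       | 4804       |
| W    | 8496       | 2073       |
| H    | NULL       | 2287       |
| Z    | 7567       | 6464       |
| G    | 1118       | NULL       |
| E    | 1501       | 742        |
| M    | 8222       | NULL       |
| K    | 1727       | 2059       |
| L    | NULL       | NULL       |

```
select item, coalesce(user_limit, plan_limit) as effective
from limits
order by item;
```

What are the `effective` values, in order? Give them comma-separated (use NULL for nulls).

8471, 1425, 5969, 1501, 1118, 2287, 1727, NULL, 8222, 452, 8496, 7567

item=A: user_limit=8471 → 8471
item=B: user_limit=NULL, plan_limit=1425 → 1425
item=C: user_limit=NULL, plan_limit=5969 → 5969
item=E: user_limit=1501 → 1501
item=G: user_limit=1118 → 1118
item=H: user_limit=NULL, plan_limit=2287 → 2287
item=K: user_limit=1727 → 1727
item=L: user_limit=NULL, plan_limit=NULL (all NULL) → NULL
item=M: user_limit=8222 → 8222
item=Q: user_limit=NULL, plan_limit=452 → 452
item=W: user_limit=8496 → 8496
item=Z: user_limit=7567 → 7567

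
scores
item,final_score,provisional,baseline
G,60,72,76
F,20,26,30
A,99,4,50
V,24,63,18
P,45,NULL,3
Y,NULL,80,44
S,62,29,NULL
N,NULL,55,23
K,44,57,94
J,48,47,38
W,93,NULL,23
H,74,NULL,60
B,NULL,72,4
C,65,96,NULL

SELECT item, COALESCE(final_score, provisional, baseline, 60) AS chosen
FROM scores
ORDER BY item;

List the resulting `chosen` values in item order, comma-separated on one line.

99, 72, 65, 20, 60, 74, 48, 44, 55, 45, 62, 24, 93, 80

item=A: final_score=99 → 99
item=B: final_score=NULL, provisional=72 → 72
item=C: final_score=65 → 65
item=F: final_score=20 → 20
item=G: final_score=60 → 60
item=H: final_score=74 → 74
item=J: final_score=48 → 48
item=K: final_score=44 → 44
item=N: final_score=NULL, provisional=55 → 55
item=P: final_score=45 → 45
item=S: final_score=62 → 62
item=V: final_score=24 → 24
item=W: final_score=93 → 93
item=Y: final_score=NULL, provisional=80 → 80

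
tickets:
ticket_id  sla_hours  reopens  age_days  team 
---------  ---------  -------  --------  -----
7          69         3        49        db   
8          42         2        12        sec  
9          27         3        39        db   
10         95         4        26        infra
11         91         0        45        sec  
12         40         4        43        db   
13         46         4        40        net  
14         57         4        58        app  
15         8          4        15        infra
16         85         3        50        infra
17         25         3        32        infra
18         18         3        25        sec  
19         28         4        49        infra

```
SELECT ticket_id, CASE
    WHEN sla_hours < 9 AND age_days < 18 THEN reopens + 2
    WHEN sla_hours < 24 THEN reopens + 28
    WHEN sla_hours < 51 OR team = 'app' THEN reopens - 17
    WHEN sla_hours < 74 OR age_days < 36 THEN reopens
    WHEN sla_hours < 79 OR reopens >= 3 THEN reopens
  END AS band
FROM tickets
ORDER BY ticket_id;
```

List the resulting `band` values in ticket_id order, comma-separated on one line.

ticket_id=7: sla_hours < 74 OR age_days < 36 → 3
ticket_id=8: sla_hours < 51 OR team = 'app' → -15
ticket_id=9: sla_hours < 51 OR team = 'app' → -14
ticket_id=10: sla_hours < 74 OR age_days < 36 → 4
ticket_id=11: (no match → NULL) → NULL
ticket_id=12: sla_hours < 51 OR team = 'app' → -13
ticket_id=13: sla_hours < 51 OR team = 'app' → -13
ticket_id=14: sla_hours < 51 OR team = 'app' → -13
ticket_id=15: sla_hours < 9 AND age_days < 18 → 6
ticket_id=16: sla_hours < 79 OR reopens >= 3 → 3
ticket_id=17: sla_hours < 51 OR team = 'app' → -14
ticket_id=18: sla_hours < 24 → 31
ticket_id=19: sla_hours < 51 OR team = 'app' → -13

3, -15, -14, 4, NULL, -13, -13, -13, 6, 3, -14, 31, -13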